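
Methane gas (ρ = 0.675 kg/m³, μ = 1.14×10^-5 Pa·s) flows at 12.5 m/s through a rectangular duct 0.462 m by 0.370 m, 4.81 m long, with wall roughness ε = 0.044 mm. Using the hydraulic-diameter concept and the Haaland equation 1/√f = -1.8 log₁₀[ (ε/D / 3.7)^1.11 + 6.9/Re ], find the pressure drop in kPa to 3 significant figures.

ΔP ≈ 0.00942 kPa

Hydraulic diameter D_h = 4A/P = 4·(0.462·0.37)/(2·(0.462+0.37)) = 0.6838/1.664 = 0.4109 m.
Re = ρVD_h/μ = 0.675·12.5·0.4109/1.14e-05 = 3.041e+05.
ε/D_h = 4.4e-05/0.4109 = 0.000107; Haaland gives 1/√f = -1.8 log₁₀[9.17e-06+2.27e-05] = 8.094, so f = 0.01526.
ΔP = f(L/D_h)(ρV²/2) = 0.01526·4.81/0.4109·52.73 = 9.422 Pa.
ΔP = 0.00942 kPa.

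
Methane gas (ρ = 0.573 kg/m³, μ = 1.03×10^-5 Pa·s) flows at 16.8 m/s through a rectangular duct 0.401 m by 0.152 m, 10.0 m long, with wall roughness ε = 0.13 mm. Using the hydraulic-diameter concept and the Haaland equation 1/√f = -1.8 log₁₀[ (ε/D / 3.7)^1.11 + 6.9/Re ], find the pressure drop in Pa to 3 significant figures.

ΔP ≈ 69.9 Pa

Hydraulic diameter D_h = 4A/P = 4·(0.401·0.152)/(2·(0.401+0.152)) = 0.2438/1.106 = 0.2204 m.
Re = ρVD_h/μ = 0.573·16.8·0.2204/1.03e-05 = 2.06e+05.
ε/D_h = 0.00013/0.2204 = 0.00059; Haaland gives 1/√f = -1.8 log₁₀[6.09e-05+3.35e-05] = 7.245, so f = 0.01905.
ΔP = f(L/D_h)(ρV²/2) = 0.01905·10/0.2204·80.86 = 69.88 Pa.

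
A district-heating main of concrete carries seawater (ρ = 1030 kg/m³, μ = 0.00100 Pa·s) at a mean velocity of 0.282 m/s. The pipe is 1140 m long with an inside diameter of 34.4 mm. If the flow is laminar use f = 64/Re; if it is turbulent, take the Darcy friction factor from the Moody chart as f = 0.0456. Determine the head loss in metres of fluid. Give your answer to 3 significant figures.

Reynolds number Re = ρVD/μ = 1030 · 0.282 · 0.0344 / 0.001 = 9992.
Re > 4000 → turbulent; use the Moody-chart value f = 0.0456.
Darcy-Weisbach: ΔP = f(L/D)(ρV²/2) = 0.0456·(1140/0.0344)·(1030·0.282²/2) = 0.0456·3.314e+04·40.95 = 6.189e+04 Pa.
Head loss h_f = ΔP/(ρg) = 6.189e+04/(1030·9.81) = 6.13 m.

h_f ≈ 6.13 m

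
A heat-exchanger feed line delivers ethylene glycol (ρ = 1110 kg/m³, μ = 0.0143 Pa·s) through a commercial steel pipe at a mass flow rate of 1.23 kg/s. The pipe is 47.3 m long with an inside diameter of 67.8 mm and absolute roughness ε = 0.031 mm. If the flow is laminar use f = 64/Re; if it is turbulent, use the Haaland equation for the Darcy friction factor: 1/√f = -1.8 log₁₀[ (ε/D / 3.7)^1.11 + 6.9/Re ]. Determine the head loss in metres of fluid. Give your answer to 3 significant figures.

A = πD²/4 = π(0.0678)²/4 = 0.00361 m²; mean velocity V = ṁ/(ρA) = 1.23/(1110 · 0.00361) = 0.3069 m/s.
Reynolds number Re = ρVD/μ = 1110 · 0.3069 · 0.0678 / 0.0143 = 1615.
Re < 2300 → laminar flow, so f = 64/Re = 64/1615 = 0.03962 (the turbulent correlation is not needed).
Darcy-Weisbach: ΔP = f(L/D)(ρV²/2) = 0.03962·(47.3/0.0678)·(1110·0.3069²/2) = 0.03962·697.6·52.28 = 1445 Pa.
Head loss h_f = ΔP/(ρg) = 1445/(1110·9.81) = 0.133 m.

h_f ≈ 0.133 m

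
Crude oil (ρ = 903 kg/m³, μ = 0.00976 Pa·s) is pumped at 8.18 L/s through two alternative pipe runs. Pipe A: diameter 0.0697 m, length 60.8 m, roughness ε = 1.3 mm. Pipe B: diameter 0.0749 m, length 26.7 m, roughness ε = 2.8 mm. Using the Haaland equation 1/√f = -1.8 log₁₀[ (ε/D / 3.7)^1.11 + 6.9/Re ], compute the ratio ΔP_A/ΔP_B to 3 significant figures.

Pipe A: V = Q/A = 0.00818/0.003816 = 2.144 m/s; Re = 1.383e+04; ε/D = 0.0187; Haaland → f = 0.05021; ΔP_A = f(L/D)(ρV²/2) = 9.089e+04 Pa.
Pipe B: V = Q/A = 0.00818/0.004406 = 1.857 m/s; Re = 1.287e+04; ε/D = 0.0374; Haaland → f = 0.06504; ΔP_B = f(L/D)(ρV²/2) = 3.608e+04 Pa.
ΔP_A/ΔP_B = 9.089e+04/3.608e+04 = 2.52.

ΔP_A/ΔP_B ≈ 2.52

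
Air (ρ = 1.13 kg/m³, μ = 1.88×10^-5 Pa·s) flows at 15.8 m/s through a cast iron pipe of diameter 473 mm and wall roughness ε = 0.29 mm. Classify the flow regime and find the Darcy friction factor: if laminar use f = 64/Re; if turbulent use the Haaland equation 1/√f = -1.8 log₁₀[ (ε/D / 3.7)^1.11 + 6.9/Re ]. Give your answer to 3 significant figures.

Re = ρVD/μ = 1.13·15.8·0.473/1.88e-05 = 4.492e+05.
Re > 4000 → turbulent. ε/D = 0.00029/0.473 = 0.000613; Haaland: 1/√f = -1.8 log₁₀[6.36e-05 + 1.54e-05] = 7.385, so f = 0.01834.

f ≈ 0.0183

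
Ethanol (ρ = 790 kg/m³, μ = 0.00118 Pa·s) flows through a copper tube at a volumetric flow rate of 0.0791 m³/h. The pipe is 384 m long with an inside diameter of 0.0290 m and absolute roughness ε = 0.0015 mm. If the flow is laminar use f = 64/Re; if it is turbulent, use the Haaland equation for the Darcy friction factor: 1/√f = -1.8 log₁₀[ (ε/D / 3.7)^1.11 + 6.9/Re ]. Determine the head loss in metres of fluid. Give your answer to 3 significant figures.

h_f ≈ 0.0740 m

Q = 0.0791 m³/h = 0.0791/3600 = 2.197e-05 m³/s.
Cross-sectional area A = πD²/4 = π(0.029)²/4 = 0.0006605 m²; mean velocity V = Q/A = 2.197e-05/0.0006605 = 0.03327 m/s.
Reynolds number Re = ρVD/μ = 790 · 0.03327 · 0.029 / 0.00118 = 645.8.
Re < 2300 → laminar flow, so f = 64/Re = 64/645.8 = 0.09909 (the turbulent correlation is not needed).
Darcy-Weisbach: ΔP = f(L/D)(ρV²/2) = 0.09909·(384/0.029)·(790·0.03327²/2) = 0.09909·1.324e+04·0.4371 = 573.5 Pa.
Head loss h_f = ΔP/(ρg) = 573.5/(790·9.81) = 0.0740 m.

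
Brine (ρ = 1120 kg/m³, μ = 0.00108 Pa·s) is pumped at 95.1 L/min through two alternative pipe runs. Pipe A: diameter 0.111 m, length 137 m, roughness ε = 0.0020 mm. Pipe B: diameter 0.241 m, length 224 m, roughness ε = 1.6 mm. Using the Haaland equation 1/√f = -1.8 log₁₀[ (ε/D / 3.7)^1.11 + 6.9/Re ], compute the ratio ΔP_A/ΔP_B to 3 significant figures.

ΔP_A/ΔP_B ≈ 19.2

Pipe A: V = Q/A = 0.001585/0.009677 = 0.1638 m/s; Re = 1.885e+04; ε/D = 1.8e-05; Haaland → f = 0.02616; ΔP_A = f(L/D)(ρV²/2) = 485 Pa.
Pipe B: V = Q/A = 0.001585/0.04562 = 0.03475 m/s; Re = 8684; ε/D = 0.00664; Haaland → f = 0.04016; ΔP_B = f(L/D)(ρV²/2) = 25.24 Pa.
ΔP_A/ΔP_B = 485/25.24 = 19.2.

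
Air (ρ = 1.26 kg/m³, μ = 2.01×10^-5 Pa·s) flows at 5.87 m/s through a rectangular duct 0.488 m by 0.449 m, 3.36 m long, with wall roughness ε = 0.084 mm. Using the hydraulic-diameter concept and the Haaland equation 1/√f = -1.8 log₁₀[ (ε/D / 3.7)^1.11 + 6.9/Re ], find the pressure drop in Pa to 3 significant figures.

Hydraulic diameter D_h = 4A/P = 4·(0.488·0.449)/(2·(0.488+0.449)) = 0.8764/1.874 = 0.4677 m.
Re = ρVD_h/μ = 1.26·5.87·0.4677/2.01e-05 = 1.721e+05.
ε/D_h = 8.4e-05/0.4677 = 0.00018; Haaland gives 1/√f = -1.8 log₁₀[1.63e-05+4.01e-05] = 7.648, so f = 0.0171.
ΔP = f(L/D_h)(ρV²/2) = 0.0171·3.36/0.4677·21.71 = 2.666 Pa.

ΔP ≈ 2.67 Pa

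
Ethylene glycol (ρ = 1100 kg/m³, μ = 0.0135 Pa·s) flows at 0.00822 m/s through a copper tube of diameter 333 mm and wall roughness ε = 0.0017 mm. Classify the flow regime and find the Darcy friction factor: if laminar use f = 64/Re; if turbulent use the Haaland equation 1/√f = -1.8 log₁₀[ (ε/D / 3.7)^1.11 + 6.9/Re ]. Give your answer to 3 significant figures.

f ≈ 0.287

Re = ρVD/μ = 1100·0.00822·0.333/0.0135 = 223.
Re < 2300 → laminar, so f = 64/Re = 0.2869 (roughness is irrelevant in laminar flow).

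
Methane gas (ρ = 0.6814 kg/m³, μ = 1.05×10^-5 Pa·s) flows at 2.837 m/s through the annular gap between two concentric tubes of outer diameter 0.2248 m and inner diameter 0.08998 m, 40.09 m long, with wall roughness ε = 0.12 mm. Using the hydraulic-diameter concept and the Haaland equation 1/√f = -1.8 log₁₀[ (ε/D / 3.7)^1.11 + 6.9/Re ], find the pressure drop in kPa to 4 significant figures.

ΔP ≈ 0.02143 kPa

Hydraulic diameter D_h = 4A/P = D_o - D_i = 0.2248 - 0.08998 = 0.1348 m.
Re = ρVD_h/μ = 0.6814·2.837·0.1348/1.05e-05 = 2.482e+04.
ε/D_h = 0.00012/0.1348 = 0.00089; Haaland gives 1/√f = -1.8 log₁₀[9.62e-05+0.000278] = 6.168, so f = 0.02628.
ΔP = f(L/D_h)(ρV²/2) = 0.02628·40.09/0.1348·2.742 = 21.43 Pa.
ΔP = 0.02143 kPa.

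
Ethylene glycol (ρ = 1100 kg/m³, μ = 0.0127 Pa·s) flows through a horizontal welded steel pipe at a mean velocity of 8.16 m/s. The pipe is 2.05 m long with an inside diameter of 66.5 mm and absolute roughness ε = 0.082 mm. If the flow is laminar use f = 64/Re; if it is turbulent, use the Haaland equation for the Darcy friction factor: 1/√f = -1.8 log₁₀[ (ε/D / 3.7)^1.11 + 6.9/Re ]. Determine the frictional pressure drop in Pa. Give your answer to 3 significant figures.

ΔP ≈ 27700 Pa

Reynolds number Re = ρVD/μ = 1100 · 8.16 · 0.0665 / 0.0127 = 4.7e+04.
Re > 4000 → turbulent. Relative roughness ε/D = 8.2e-05/0.0665 = 0.00123. Haaland: 1/√f = -1.8 log₁₀[(0.00123/3.7)^1.11 + 6.9/4.7e+04] = -1.8 log₁₀[0.000138 + 0.000147] = 6.381, so f = 0.02456.
Darcy-Weisbach: ΔP = f(L/D)(ρV²/2) = 0.02456·(2.05/0.0665)·(1100·8.16²/2) = 0.02456·30.83·3.662e+04 = 2.772e+04 Pa.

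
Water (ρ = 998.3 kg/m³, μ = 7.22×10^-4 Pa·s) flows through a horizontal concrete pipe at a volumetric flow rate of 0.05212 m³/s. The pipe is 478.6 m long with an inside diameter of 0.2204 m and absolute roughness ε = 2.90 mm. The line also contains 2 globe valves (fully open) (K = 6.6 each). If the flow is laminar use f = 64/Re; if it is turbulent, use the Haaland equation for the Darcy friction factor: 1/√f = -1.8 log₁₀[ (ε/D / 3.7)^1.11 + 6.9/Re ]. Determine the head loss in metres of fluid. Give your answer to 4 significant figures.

Cross-sectional area A = πD²/4 = π(0.2204)²/4 = 0.03815 m²; mean velocity V = Q/A = 0.05212/0.03815 = 1.366 m/s.
Reynolds number Re = ρVD/μ = 998.3 · 1.366 · 0.2204 / 0.000722 = 4.163e+05.
Re > 4000 → turbulent. Relative roughness ε/D = 0.0029/0.2204 = 0.0132. Haaland: 1/√f = -1.8 log₁₀[(0.0132/3.7)^1.11 + 6.9/4.163e+05] = -1.8 log₁₀[0.00191 + 1.66e-05] = 4.886, so f = 0.04188.
Total minor-loss coefficient ΣK = 2·6.6 = 13.2.
ΔP = [f·L/D + ΣK]·(ρV²/2) = [0.04188·478.6/0.2204 + 13.2]·(998.3·1.366²/2) = [90.95 + 13.2]·931.6 = 9.702e+04 Pa.
Head loss h_f = ΔP/(ρg) = 9.702e+04/(998.3·9.81) = 9.907 m.

h_f ≈ 9.907 m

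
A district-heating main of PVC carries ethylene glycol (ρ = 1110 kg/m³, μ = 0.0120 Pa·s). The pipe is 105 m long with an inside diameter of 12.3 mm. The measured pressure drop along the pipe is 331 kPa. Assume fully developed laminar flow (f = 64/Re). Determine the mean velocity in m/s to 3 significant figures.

V ≈ 1.24 m/s

For laminar flow, f = 64/Re with Re = ρVD/μ, so Darcy-Weisbach reduces to ΔP = 32μLV/D². Solving for V: V = ΔP·D²/(32μL) = 3.31e+05·(0.0123)²/(32·0.012·105) = 1.242 m/s.
Check: Re = ρVD/μ = 1110·1.242·0.0123/0.012 = 1413 < 2300, so the laminar assumption holds.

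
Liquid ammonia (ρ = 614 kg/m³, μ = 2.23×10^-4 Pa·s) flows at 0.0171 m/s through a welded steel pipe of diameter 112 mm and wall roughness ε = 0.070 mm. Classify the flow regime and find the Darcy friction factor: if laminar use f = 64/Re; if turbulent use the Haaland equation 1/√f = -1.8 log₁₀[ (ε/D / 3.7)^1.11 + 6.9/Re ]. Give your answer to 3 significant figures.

Re = ρVD/μ = 614·0.0171·0.112/0.000223 = 5273.
Re > 4000 → turbulent. ε/D = 7e-05/0.112 = 0.000625; Haaland: 1/√f = -1.8 log₁₀[6.5e-05 + 0.00131] = 5.152, so f = 0.03768.

f ≈ 0.0377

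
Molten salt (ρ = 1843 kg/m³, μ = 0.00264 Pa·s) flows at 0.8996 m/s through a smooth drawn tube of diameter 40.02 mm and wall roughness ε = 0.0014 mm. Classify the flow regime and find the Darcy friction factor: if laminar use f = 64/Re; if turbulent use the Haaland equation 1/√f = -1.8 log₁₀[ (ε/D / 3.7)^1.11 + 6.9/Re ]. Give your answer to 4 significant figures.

f ≈ 0.02439

Re = ρVD/μ = 1843·0.8996·0.04002/0.00264 = 2.513e+04.
Re > 4000 → turbulent. ε/D = 1.4e-06/0.04002 = 3.5e-05; Haaland: 1/√f = -1.8 log₁₀[2.65e-06 + 0.000275] = 6.403, so f = 0.02439.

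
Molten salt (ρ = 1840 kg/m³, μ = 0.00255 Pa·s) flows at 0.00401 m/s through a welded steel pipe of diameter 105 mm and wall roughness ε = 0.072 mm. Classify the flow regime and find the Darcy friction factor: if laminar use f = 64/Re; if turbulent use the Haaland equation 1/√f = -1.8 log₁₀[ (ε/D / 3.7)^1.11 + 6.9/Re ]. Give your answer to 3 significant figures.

f ≈ 0.211

Re = ρVD/μ = 1840·0.00401·0.105/0.00255 = 303.8.
Re < 2300 → laminar, so f = 64/Re = 0.2107 (roughness is irrelevant in laminar flow).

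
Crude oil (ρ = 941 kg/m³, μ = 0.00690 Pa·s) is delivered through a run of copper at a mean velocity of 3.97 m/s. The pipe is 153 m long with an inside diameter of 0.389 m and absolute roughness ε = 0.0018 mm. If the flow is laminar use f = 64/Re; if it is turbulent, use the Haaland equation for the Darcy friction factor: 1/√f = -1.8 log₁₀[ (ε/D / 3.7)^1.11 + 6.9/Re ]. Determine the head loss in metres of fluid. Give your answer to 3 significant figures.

Reynolds number Re = ρVD/μ = 941 · 3.97 · 0.389 / 0.0069 = 2.106e+05.
Re > 4000 → turbulent. Relative roughness ε/D = 1.8e-06/0.389 = 4.63e-06. Haaland: 1/√f = -1.8 log₁₀[(4.63e-06/3.7)^1.11 + 6.9/2.106e+05] = -1.8 log₁₀[2.8e-07 + 3.28e-05] = 8.066, so f = 0.01537.
Darcy-Weisbach: ΔP = f(L/D)(ρV²/2) = 0.01537·(153/0.389)·(941·3.97²/2) = 0.01537·393.3·7416 = 4.483e+04 Pa.
Head loss h_f = ΔP/(ρg) = 4.483e+04/(941·9.81) = 4.86 m.

h_f ≈ 4.86 m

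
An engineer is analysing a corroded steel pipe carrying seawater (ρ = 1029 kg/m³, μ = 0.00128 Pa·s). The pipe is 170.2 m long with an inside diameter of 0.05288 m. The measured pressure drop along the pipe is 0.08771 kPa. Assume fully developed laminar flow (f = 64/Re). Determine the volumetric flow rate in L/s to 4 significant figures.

Q ≈ 0.07727 L/s

For laminar flow, f = 64/Re with Re = ρVD/μ, so Darcy-Weisbach reduces to ΔP = 32μLV/D². Solving for V: V = ΔP·D²/(32μL) = 87.71·(0.05288)²/(32·0.00128·170.2) = 0.03518 m/s.
Check: Re = ρVD/μ = 1029·0.03518·0.05288/0.00128 = 1496 < 2300, so the laminar assumption holds.
Q = V·A = 0.03518·(π/4·0.05288²) = 7.727e-05 m³/s = 0.07727 L/s.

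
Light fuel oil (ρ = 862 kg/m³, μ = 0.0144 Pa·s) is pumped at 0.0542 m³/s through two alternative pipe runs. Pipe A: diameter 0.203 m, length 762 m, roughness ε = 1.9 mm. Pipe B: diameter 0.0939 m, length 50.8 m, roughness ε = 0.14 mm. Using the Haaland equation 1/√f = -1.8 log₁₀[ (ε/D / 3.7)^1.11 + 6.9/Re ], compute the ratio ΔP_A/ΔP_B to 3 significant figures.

ΔP_A/ΔP_B ≈ 0.498

Pipe A: V = Q/A = 0.0542/0.03237 = 1.675 m/s; Re = 2.035e+04; ε/D = 0.00936; Haaland → f = 0.03986; ΔP_A = f(L/D)(ρV²/2) = 1.808e+05 Pa.
Pipe B: V = Q/A = 0.0542/0.006925 = 7.827 m/s; Re = 4.399e+04; ε/D = 0.00149; Haaland → f = 0.02541; ΔP_B = f(L/D)(ρV²/2) = 3.63e+05 Pa.
ΔP_A/ΔP_B = 1.808e+05/3.63e+05 = 0.498.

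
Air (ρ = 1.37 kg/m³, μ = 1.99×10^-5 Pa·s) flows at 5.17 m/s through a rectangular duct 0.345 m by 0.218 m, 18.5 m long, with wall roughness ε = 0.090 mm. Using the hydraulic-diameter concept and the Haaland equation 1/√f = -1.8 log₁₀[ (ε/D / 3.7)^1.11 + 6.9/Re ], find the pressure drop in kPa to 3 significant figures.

Hydraulic diameter D_h = 4A/P = 4·(0.345·0.218)/(2·(0.345+0.218)) = 0.3008/1.126 = 0.2672 m.
Re = ρVD_h/μ = 1.37·5.17·0.2672/1.99e-05 = 9.509e+04.
ε/D_h = 9e-05/0.2672 = 0.000337; Haaland gives 1/√f = -1.8 log₁₀[3.27e-05+7.26e-05] = 7.16, so f = 0.01951.
ΔP = f(L/D_h)(ρV²/2) = 0.01951·18.5/0.2672·18.31 = 24.73 Pa.
ΔP = 0.0247 kPa.

ΔP ≈ 0.0247 kPa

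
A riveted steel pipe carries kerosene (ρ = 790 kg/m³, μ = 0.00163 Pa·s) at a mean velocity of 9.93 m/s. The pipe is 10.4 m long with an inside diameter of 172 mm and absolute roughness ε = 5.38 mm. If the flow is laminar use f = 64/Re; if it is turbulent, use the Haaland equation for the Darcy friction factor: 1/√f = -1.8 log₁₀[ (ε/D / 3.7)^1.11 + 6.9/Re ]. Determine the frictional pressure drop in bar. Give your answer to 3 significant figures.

Reynolds number Re = ρVD/μ = 790 · 9.93 · 0.172 / 0.00163 = 8.278e+05.
Re > 4000 → turbulent. Relative roughness ε/D = 0.00538/0.172 = 0.0313. Haaland: 1/√f = -1.8 log₁₀[(0.0313/3.7)^1.11 + 6.9/8.278e+05] = -1.8 log₁₀[0.005 + 8.34e-06] = 4.14, so f = 0.05833.
Darcy-Weisbach: ΔP = f(L/D)(ρV²/2) = 0.05833·(10.4/0.172)·(790·9.93²/2) = 0.05833·60.47·3.895e+04 = 1.374e+05 Pa.
ΔP = 1.374e+05 Pa = 1.37 bar.

ΔP ≈ 1.37 bar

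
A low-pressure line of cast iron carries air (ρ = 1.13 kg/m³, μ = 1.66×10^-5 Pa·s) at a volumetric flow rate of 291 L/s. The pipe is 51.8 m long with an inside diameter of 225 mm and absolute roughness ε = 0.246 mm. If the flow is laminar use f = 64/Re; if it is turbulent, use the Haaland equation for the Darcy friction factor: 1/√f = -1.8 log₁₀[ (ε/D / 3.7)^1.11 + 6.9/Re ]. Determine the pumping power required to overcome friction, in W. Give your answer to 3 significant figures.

P ≈ 44.8 W

Q = 291 L/s = 291/1000 = 0.291 m³/s.
Cross-sectional area A = πD²/4 = π(0.225)²/4 = 0.03976 m²; mean velocity V = Q/A = 0.291/0.03976 = 7.319 m/s.
Reynolds number Re = ρVD/μ = 1.13 · 7.319 · 0.225 / 1.66e-05 = 1.121e+05.
Re > 4000 → turbulent. Relative roughness ε/D = 0.000246/0.225 = 0.00109. Haaland: 1/√f = -1.8 log₁₀[(0.00109/3.7)^1.11 + 6.9/1.121e+05] = -1.8 log₁₀[0.000121 + 6.16e-05] = 6.73, so f = 0.02208.
Darcy-Weisbach: ΔP = f(L/D)(ρV²/2) = 0.02208·(51.8/0.225)·(1.13·7.319²/2) = 0.02208·230.2·30.26 = 153.8 Pa.
Pumping power P = QΔP = 0.291·153.8 = 44.76 W = 44.8 W.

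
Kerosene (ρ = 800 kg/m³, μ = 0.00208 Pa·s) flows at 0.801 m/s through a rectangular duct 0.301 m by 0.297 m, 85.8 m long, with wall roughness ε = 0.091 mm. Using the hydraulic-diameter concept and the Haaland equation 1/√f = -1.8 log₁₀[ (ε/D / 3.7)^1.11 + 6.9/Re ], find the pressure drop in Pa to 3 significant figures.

Hydraulic diameter D_h = 4A/P = 4·(0.301·0.297)/(2·(0.301+0.297)) = 0.3576/1.196 = 0.299 m.
Re = ρVD_h/μ = 800·0.801·0.299/0.00208 = 9.211e+04.
ε/D_h = 9.1e-05/0.299 = 0.000304; Haaland gives 1/√f = -1.8 log₁₀[2.92e-05+7.49e-05] = 7.168, so f = 0.01946.
ΔP = f(L/D_h)(ρV²/2) = 0.01946·85.8/0.299·256.6 = 1433 Pa.

ΔP ≈ 1430 Pa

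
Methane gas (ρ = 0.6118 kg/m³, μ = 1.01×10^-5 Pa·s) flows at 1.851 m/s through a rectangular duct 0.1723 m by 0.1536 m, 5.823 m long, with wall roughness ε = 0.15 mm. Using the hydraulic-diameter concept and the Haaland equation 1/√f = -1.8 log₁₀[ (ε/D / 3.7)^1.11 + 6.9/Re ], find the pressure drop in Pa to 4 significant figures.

Hydraulic diameter D_h = 4A/P = 4·(0.1723·0.1536)/(2·(0.1723+0.1536)) = 0.1059/0.6518 = 0.1624 m.
Re = ρVD_h/μ = 0.6118·1.851·0.1624/1.01e-05 = 1.821e+04.
ε/D_h = 0.00015/0.1624 = 0.000924; Haaland gives 1/√f = -1.8 log₁₀[0.0001+0.000379] = 5.975, so f = 0.02801.
ΔP = f(L/D_h)(ρV²/2) = 0.02801·5.823/0.1624·1.048 = 1.052 Pa.

ΔP ≈ 1.052 Pa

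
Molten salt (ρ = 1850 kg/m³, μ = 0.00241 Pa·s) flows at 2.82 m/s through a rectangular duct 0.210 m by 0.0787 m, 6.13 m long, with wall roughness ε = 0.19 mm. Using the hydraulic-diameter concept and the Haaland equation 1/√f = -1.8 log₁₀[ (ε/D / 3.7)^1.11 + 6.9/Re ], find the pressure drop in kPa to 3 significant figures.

Hydraulic diameter D_h = 4A/P = 4·(0.21·0.0787)/(2·(0.21+0.0787)) = 0.06611/0.5774 = 0.1145 m.
Re = ρVD_h/μ = 1850·2.82·0.1145/0.00241 = 2.478e+05.
ε/D_h = 0.00019/0.1145 = 0.00166; Haaland gives 1/√f = -1.8 log₁₀[0.000192+2.78e-05] = 6.584, so f = 0.02307.
ΔP = f(L/D_h)(ρV²/2) = 0.02307·6.13/0.1145·7356 = 9086 Pa.
ΔP = 9.09 kPa.

ΔP ≈ 9.09 kPa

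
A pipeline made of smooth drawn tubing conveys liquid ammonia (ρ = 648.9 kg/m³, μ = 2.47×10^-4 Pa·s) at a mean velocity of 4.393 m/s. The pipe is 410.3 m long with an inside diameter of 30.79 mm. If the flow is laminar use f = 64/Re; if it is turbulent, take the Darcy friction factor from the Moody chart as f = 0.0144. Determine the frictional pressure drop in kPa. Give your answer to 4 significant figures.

Reynolds number Re = ρVD/μ = 648.9 · 4.393 · 0.03079 / 0.000247 = 3.553e+05.
Re > 4000 → turbulent; use the Moody-chart value f = 0.0144.
Darcy-Weisbach: ΔP = f(L/D)(ρV²/2) = 0.0144·(410.3/0.03079)·(648.9·4.393²/2) = 0.0144·1.333e+04·6261 = 1.202e+06 Pa.
ΔP = 1.202e+06 Pa = 1202 kPa.

ΔP ≈ 1202 kPa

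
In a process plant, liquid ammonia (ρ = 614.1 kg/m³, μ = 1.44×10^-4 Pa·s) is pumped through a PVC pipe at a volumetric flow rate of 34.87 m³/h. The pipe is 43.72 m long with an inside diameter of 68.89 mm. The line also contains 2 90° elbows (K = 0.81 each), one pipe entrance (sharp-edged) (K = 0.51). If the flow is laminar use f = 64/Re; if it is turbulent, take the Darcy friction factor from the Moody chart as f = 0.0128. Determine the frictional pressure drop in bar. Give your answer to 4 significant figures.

ΔP ≈ 0.2126 bar

Q = 34.87 m³/h = 34.87/3600 = 0.009686 m³/s.
Cross-sectional area A = πD²/4 = π(0.06889)²/4 = 0.003727 m²; mean velocity V = Q/A = 0.009686/0.003727 = 2.599 m/s.
Reynolds number Re = ρVD/μ = 614.1 · 2.599 · 0.06889 / 0.000144 = 7.634e+05.
Re > 4000 → turbulent; use the Moody-chart value f = 0.0128.
Total minor-loss coefficient ΣK = 2·0.81 + 1·0.51 = 2.13.
ΔP = [f·L/D + ΣK]·(ρV²/2) = [0.0128·43.72/0.06889 + 2.13]·(614.1·2.599²/2) = [8.123 + 2.13]·2073 = 2.126e+04 Pa.
ΔP = 2.126e+04 Pa = 0.2126 bar.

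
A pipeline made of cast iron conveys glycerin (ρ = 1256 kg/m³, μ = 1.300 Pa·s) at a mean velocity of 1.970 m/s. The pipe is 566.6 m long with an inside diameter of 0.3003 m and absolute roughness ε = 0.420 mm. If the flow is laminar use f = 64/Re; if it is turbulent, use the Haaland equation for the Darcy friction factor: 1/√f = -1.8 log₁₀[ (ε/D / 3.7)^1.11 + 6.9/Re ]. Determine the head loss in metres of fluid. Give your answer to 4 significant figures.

h_f ≈ 41.79 m

Reynolds number Re = ρVD/μ = 1256 · 1.97 · 0.3003 / 1.3 = 571.6.
Re < 2300 → laminar flow, so f = 64/Re = 64/571.6 = 0.112 (the turbulent correlation is not needed).
Darcy-Weisbach: ΔP = f(L/D)(ρV²/2) = 0.112·(566.6/0.3003)·(1256·1.97²/2) = 0.112·1887·2437 = 5.149e+05 Pa.
Head loss h_f = ΔP/(ρg) = 5.149e+05/(1256·9.81) = 41.79 m.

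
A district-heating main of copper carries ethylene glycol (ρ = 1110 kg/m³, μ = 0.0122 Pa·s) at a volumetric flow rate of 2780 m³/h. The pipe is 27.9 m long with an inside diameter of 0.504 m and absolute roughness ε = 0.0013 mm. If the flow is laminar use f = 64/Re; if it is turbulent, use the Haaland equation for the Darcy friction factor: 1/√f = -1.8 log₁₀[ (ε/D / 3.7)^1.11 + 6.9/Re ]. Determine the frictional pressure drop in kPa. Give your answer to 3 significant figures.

ΔP ≈ 7.31 kPa

Q = 2780 m³/h = 2780/3600 = 0.7722 m³/s.
Cross-sectional area A = πD²/4 = π(0.504)²/4 = 0.1995 m²; mean velocity V = Q/A = 0.7722/0.1995 = 3.871 m/s.
Reynolds number Re = ρVD/μ = 1110 · 3.871 · 0.504 / 0.0122 = 1.775e+05.
Re > 4000 → turbulent. Relative roughness ε/D = 1.3e-06/0.504 = 2.58e-06. Haaland: 1/√f = -1.8 log₁₀[(2.58e-06/3.7)^1.11 + 6.9/1.775e+05] = -1.8 log₁₀[1.47e-07 + 3.89e-05] = 7.936, so f = 0.01588.
Darcy-Weisbach: ΔP = f(L/D)(ρV²/2) = 0.01588·(27.9/0.504)·(1110·3.871²/2) = 0.01588·55.36·8315 = 7309 Pa.
ΔP = 7309 Pa = 7.31 kPa.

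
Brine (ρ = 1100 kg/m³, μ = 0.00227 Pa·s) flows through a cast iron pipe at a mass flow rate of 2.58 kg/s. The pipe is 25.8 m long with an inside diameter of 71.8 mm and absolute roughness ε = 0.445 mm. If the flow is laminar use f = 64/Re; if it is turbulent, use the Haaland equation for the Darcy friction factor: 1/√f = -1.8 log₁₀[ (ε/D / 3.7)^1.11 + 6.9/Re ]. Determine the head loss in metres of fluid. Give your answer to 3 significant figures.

A = πD²/4 = π(0.0718)²/4 = 0.004049 m²; mean velocity V = ṁ/(ρA) = 2.58/(1100 · 0.004049) = 0.5793 m/s.
Reynolds number Re = ρVD/μ = 1100 · 0.5793 · 0.0718 / 0.00227 = 2.015e+04.
Re > 4000 → turbulent. Relative roughness ε/D = 0.000445/0.0718 = 0.0062. Haaland: 1/√f = -1.8 log₁₀[(0.0062/3.7)^1.11 + 6.9/2.015e+04] = -1.8 log₁₀[0.000829 + 0.000342] = 5.276, so f = 0.03592.
Darcy-Weisbach: ΔP = f(L/D)(ρV²/2) = 0.03592·(25.8/0.0718)·(1100·0.5793²/2) = 0.03592·359.3·184.6 = 2382 Pa.
Head loss h_f = ΔP/(ρg) = 2382/(1100·9.81) = 0.221 m.

h_f ≈ 0.221 m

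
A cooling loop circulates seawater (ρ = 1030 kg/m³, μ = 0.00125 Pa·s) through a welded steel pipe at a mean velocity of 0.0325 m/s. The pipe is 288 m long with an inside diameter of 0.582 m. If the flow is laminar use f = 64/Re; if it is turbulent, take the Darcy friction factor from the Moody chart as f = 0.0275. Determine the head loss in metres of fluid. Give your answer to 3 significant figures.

Reynolds number Re = ρVD/μ = 1030 · 0.0325 · 0.582 / 0.00125 = 1.559e+04.
Re > 4000 → turbulent; use the Moody-chart value f = 0.0275.
Darcy-Weisbach: ΔP = f(L/D)(ρV²/2) = 0.0275·(288/0.582)·(1030·0.0325²/2) = 0.0275·494.8·0.544 = 7.402 Pa.
Head loss h_f = ΔP/(ρg) = 7.402/(1030·9.81) = 7.33×10^-4 m.

h_f ≈ 7.33×10^-4 m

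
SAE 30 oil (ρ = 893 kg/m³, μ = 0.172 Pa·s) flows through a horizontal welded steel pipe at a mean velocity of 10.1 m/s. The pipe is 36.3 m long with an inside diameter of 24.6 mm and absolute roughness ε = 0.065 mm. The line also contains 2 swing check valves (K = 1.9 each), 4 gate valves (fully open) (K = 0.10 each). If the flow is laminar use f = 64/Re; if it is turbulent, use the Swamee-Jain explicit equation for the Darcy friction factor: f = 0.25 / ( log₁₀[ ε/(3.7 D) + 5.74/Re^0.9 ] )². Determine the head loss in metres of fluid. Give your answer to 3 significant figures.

Reynolds number Re = ρVD/μ = 893 · 10.1 · 0.0246 / 0.172 = 1290.
Re < 2300 → laminar flow, so f = 64/Re = 64/1290 = 0.04961 (the turbulent correlation is not needed).
Total minor-loss coefficient ΣK = 2·1.9 + 4·0.1 = 4.2.
ΔP = [f·L/D + ΣK]·(ρV²/2) = [0.04961·36.3/0.0246 + 4.2]·(893·10.1²/2) = [73.21 + 4.2]·4.555e+04 = 3.526e+06 Pa.
Head loss h_f = ΔP/(ρg) = 3.526e+06/(893·9.81) = 402 m.

h_f ≈ 402 m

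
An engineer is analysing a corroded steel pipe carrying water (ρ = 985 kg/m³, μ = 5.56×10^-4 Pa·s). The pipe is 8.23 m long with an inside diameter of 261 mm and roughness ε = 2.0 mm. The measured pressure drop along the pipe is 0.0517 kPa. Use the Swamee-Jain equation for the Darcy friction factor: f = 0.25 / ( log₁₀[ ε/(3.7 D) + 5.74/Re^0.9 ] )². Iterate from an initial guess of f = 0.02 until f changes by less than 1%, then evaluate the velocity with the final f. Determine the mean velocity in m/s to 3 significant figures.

Rearranging Darcy-Weisbach: V = √(2·ΔP·D/(f·L·ρ)). With ε/D = 0.002/0.261 = 0.00766, iterate starting from f = 0.02:
  f = 0.02 → V = √(2·51.7·0.261/(0.02·8.23·985)) = 0.408 m/s; Re = ρVD/μ = 1.886e+05; f → 0.03526
  f = 0.03526 → V = 0.3073 m/s; Re = 1.421e+05; f → 0.03541
Converged (Δf/f < 1%). With the final f = 0.03541: V = √(2·51.7·0.261/(0.03541·8.23·985)) = 0.3066 m/s.

V ≈ 0.307 m/s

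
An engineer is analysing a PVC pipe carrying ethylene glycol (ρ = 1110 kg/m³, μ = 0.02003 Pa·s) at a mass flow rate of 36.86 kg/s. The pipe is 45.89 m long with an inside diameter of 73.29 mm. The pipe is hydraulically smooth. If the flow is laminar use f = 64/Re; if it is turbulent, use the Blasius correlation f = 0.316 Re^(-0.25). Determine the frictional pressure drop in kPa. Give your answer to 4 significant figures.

ΔP ≈ 508.8 kPa

A = πD²/4 = π(0.07329)²/4 = 0.004219 m²; mean velocity V = ṁ/(ρA) = 36.86/(1110 · 0.004219) = 7.871 m/s.
Reynolds number Re = ρVD/μ = 1110 · 7.871 · 0.07329 / 0.02 = 3.197e+04.
Re > 4000 → turbulent. Smooth-pipe (Blasius): f = 0.316 Re^(-0.25) = 0.316/(3.197e+04)^0.25 = 0.02363.
Darcy-Weisbach: ΔP = f(L/D)(ρV²/2) = 0.02363·(45.89/0.07329)·(1110·7.871²/2) = 0.02363·626.1·3.439e+04 = 5.088e+05 Pa.
ΔP = 5.088e+05 Pa = 508.8 kPa.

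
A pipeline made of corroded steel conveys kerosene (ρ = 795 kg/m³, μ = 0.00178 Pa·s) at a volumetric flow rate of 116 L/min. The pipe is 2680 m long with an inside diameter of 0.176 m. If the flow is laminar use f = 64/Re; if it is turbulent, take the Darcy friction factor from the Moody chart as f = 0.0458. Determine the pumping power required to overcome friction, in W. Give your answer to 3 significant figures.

P ≈ 3.38 W

Q = 116 L/min = 116/60000 = 0.001933 m³/s.
Cross-sectional area A = πD²/4 = π(0.176)²/4 = 0.02433 m²; mean velocity V = Q/A = 0.001933/0.02433 = 0.07947 m/s.
Reynolds number Re = ρVD/μ = 795 · 0.07947 · 0.176 / 0.00178 = 6247.
Re > 4000 → turbulent; use the Moody-chart value f = 0.0458.
Darcy-Weisbach: ΔP = f(L/D)(ρV²/2) = 0.0458·(2680/0.176)·(795·0.07947²/2) = 0.0458·1.523e+04·2.51 = 1751 Pa.
Pumping power P = QΔP = 0.001933·1751 = 3.385 W = 3.38 W.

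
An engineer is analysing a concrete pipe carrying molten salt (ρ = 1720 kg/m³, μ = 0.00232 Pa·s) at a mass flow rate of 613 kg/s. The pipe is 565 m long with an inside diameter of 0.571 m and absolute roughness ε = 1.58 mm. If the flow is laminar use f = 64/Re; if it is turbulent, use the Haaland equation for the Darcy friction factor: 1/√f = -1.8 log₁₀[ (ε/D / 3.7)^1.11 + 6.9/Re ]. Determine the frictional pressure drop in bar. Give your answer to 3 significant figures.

A = πD²/4 = π(0.571)²/4 = 0.2561 m²; mean velocity V = ṁ/(ρA) = 613/(1720 · 0.2561) = 1.392 m/s.
Reynolds number Re = ρVD/μ = 1720 · 1.392 · 0.571 / 0.00232 = 5.892e+05.
Re > 4000 → turbulent. Relative roughness ε/D = 0.00158/0.571 = 0.00277. Haaland: 1/√f = -1.8 log₁₀[(0.00277/3.7)^1.11 + 6.9/5.892e+05] = -1.8 log₁₀[0.000339 + 1.17e-05] = 6.22, so f = 0.02585.
Darcy-Weisbach: ΔP = f(L/D)(ρV²/2) = 0.02585·(565/0.571)·(1720·1.392²/2) = 0.02585·989.5·1666 = 4.261e+04 Pa.
ΔP = 4.261e+04 Pa = 0.426 bar.

ΔP ≈ 0.426 bar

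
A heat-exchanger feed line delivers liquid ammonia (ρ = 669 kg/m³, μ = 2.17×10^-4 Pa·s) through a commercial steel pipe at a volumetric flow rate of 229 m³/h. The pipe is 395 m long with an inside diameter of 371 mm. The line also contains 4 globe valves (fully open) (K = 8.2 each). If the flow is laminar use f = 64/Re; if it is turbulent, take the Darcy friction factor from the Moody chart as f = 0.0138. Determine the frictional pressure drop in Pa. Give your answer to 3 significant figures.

ΔP ≈ 5500 Pa

Q = 229 m³/h = 229/3600 = 0.06361 m³/s.
Cross-sectional area A = πD²/4 = π(0.371)²/4 = 0.1081 m²; mean velocity V = Q/A = 0.06361/0.1081 = 0.5884 m/s.
Reynolds number Re = ρVD/μ = 669 · 0.5884 · 0.371 / 0.000217 = 6.73e+05.
Re > 4000 → turbulent; use the Moody-chart value f = 0.0138.
Total minor-loss coefficient ΣK = 4·8.2 = 32.8.
ΔP = [f·L/D + ΣK]·(ρV²/2) = [0.0138·395/0.371 + 32.8]·(669·0.5884²/2) = [14.69 + 32.8]·115.8 = 5501 Pa.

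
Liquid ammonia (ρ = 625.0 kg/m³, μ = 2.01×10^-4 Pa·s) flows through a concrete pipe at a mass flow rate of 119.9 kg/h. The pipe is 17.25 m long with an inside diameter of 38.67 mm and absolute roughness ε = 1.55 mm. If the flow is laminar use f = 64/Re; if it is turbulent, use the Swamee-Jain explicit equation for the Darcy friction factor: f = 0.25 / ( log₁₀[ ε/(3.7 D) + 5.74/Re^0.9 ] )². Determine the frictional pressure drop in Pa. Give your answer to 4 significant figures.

ṁ = 119.9 kg/h = 119.9/3600 = 0.03331 kg/s.
A = πD²/4 = π(0.03867)²/4 = 0.001174 m²; mean velocity V = ṁ/(ρA) = 0.03331/(625 · 0.001174) = 0.04537 m/s.
Reynolds number Re = ρVD/μ = 625 · 0.04537 · 0.03867 / 0.000201 = 5456.
Re > 4000 → turbulent. Relative roughness ε/D = 0.00155/0.03867 = 0.0401. Swamee-Jain: f = 0.25/(log₁₀[0.0401/3.7 + 5.74/5456^0.9])² = 0.25/(log₁₀[0.0108 + 0.00249])² = 0.25/(-1.875)² = 0.07107.
Darcy-Weisbach: ΔP = f(L/D)(ρV²/2) = 0.07107·(17.25/0.03867)·(625·0.04537²/2) = 0.07107·446.1·0.6433 = 20.4 Pa.

ΔP ≈ 20.40 Pa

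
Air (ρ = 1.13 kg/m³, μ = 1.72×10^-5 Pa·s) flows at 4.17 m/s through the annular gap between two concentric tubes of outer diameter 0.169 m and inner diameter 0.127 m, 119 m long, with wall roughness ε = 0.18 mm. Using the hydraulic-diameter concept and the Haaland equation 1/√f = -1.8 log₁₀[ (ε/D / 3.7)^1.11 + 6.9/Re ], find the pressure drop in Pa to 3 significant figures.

Hydraulic diameter D_h = 4A/P = D_o - D_i = 0.169 - 0.127 = 0.042 m.
Re = ρVD_h/μ = 1.13·4.17·0.042/1.72e-05 = 1.151e+04.
ε/D_h = 0.00018/0.042 = 0.00429; Haaland gives 1/√f = -1.8 log₁₀[0.000551+0.0006] = 5.291, so f = 0.03573.
ΔP = f(L/D_h)(ρV²/2) = 0.03573·119/0.042·9.825 = 994.5 Pa.

ΔP ≈ 995 Pa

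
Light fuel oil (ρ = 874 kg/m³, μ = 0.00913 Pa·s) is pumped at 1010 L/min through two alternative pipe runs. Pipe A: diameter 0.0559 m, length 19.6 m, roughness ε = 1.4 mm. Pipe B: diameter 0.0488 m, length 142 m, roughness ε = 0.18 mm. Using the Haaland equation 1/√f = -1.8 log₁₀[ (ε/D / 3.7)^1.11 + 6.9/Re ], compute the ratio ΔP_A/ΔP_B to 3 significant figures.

ΔP_A/ΔP_B ≈ 0.126

Pipe A: V = Q/A = 0.01683/0.002454 = 6.859 m/s; Re = 3.67e+04; ε/D = 0.025; Haaland → f = 0.05414; ΔP_A = f(L/D)(ρV²/2) = 3.902e+05 Pa.
Pipe B: V = Q/A = 0.01683/0.00187 = 9 m/s; Re = 4.204e+04; ε/D = 0.00369; Haaland → f = 0.03013; ΔP_B = f(L/D)(ρV²/2) = 3.104e+06 Pa.
ΔP_A/ΔP_B = 3.902e+05/3.104e+06 = 0.126.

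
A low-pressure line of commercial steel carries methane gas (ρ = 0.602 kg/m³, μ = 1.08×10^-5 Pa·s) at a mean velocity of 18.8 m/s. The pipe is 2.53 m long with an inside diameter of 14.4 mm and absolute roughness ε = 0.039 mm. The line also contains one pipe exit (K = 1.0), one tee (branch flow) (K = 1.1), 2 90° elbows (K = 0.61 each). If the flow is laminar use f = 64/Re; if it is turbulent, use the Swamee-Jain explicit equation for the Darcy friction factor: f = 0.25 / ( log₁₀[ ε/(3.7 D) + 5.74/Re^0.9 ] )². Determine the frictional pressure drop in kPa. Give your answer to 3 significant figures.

ΔP ≈ 0.965 kPa

Reynolds number Re = ρVD/μ = 0.602 · 18.8 · 0.0144 / 1.08e-05 = 1.509e+04.
Re > 4000 → turbulent. Relative roughness ε/D = 3.9e-05/0.0144 = 0.00271. Swamee-Jain: f = 0.25/(log₁₀[0.00271/3.7 + 5.74/1.509e+04^0.9])² = 0.25/(log₁₀[0.000732 + 0.000996])² = 0.25/(-2.763)² = 0.03276.
Total minor-loss coefficient ΣK = 1·1 + 1·1.1 + 2·0.61 = 3.32.
ΔP = [f·L/D + ΣK]·(ρV²/2) = [0.03276·2.53/0.0144 + 3.32]·(0.602·18.8²/2) = [5.755 + 3.32]·106.4 = 965.5 Pa.
ΔP = 965.5 Pa = 0.965 kPa.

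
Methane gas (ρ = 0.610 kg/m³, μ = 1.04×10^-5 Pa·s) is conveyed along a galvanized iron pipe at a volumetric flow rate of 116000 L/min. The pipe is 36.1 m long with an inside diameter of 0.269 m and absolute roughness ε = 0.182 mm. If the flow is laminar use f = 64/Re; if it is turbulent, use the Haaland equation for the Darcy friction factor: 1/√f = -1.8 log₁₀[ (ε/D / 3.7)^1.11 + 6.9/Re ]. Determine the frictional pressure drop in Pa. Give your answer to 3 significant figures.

Q = 116000 L/min = 116000/60000 = 1.933 m³/s.
Cross-sectional area A = πD²/4 = π(0.269)²/4 = 0.05683 m²; mean velocity V = Q/A = 1.933/0.05683 = 34.02 m/s.
Reynolds number Re = ρVD/μ = 0.61 · 34.02 · 0.269 / 1.04e-05 = 5.367e+05.
Re > 4000 → turbulent. Relative roughness ε/D = 0.000182/0.269 = 0.000677. Haaland: 1/√f = -1.8 log₁₀[(0.000677/3.7)^1.11 + 6.9/5.367e+05] = -1.8 log₁₀[7.09e-05 + 1.29e-05] = 7.338, so f = 0.01857.
Darcy-Weisbach: ΔP = f(L/D)(ρV²/2) = 0.01857·(36.1/0.269)·(0.61·34.02²/2) = 0.01857·134.2·353 = 879.7 Pa.

ΔP ≈ 880 Pa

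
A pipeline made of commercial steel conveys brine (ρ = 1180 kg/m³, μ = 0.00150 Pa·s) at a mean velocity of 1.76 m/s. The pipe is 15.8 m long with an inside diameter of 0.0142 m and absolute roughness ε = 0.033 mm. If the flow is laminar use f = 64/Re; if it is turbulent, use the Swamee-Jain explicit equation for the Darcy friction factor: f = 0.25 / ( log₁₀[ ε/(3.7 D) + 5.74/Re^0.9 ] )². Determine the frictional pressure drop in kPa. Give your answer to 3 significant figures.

Reynolds number Re = ρVD/μ = 1180 · 1.76 · 0.0142 / 0.0015 = 1.966e+04.
Re > 4000 → turbulent. Relative roughness ε/D = 3.3e-05/0.0142 = 0.00232. Swamee-Jain: f = 0.25/(log₁₀[0.00232/3.7 + 5.74/1.966e+04^0.9])² = 0.25/(log₁₀[0.000628 + 0.000785])² = 0.25/(-2.85)² = 0.03078.
Darcy-Weisbach: ΔP = f(L/D)(ρV²/2) = 0.03078·(15.8/0.0142)·(1180·1.76²/2) = 0.03078·1113·1828 = 6.259e+04 Pa.
ΔP = 6.259e+04 Pa = 62.6 kPa.

ΔP ≈ 62.6 kPa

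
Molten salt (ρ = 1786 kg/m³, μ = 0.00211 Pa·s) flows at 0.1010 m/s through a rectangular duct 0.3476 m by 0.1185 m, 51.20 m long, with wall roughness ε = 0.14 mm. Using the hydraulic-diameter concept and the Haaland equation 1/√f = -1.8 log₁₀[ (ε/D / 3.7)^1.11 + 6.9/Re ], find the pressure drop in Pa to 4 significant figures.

Hydraulic diameter D_h = 4A/P = 4·(0.3476·0.1185)/(2·(0.3476+0.1185)) = 0.1648/0.9322 = 0.1767 m.
Re = ρVD_h/μ = 1786·0.101·0.1767/0.00211 = 1.511e+04.
ε/D_h = 0.00014/0.1767 = 0.000792; Haaland gives 1/√f = -1.8 log₁₀[8.45e-05+0.000457] = 5.88, so f = 0.02892.
ΔP = f(L/D_h)(ρV²/2) = 0.02892·51.2/0.1767·9.109 = 76.32 Pa.

ΔP ≈ 76.32 Pa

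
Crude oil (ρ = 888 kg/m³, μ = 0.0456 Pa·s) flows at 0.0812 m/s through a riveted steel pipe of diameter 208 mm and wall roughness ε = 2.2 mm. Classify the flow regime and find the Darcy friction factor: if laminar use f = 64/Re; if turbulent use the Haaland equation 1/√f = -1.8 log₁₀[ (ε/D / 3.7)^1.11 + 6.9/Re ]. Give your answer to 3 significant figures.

f ≈ 0.195

Re = ρVD/μ = 888·0.0812·0.208/0.0456 = 328.9.
Re < 2300 → laminar, so f = 64/Re = 0.1946 (roughness is irrelevant in laminar flow).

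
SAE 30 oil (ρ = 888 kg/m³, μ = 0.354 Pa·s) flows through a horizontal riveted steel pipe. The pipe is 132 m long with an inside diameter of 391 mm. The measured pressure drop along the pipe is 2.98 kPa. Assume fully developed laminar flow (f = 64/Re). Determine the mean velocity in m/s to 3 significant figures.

V ≈ 0.305 m/s

For laminar flow, f = 64/Re with Re = ρVD/μ, so Darcy-Weisbach reduces to ΔP = 32μLV/D². Solving for V: V = ΔP·D²/(32μL) = 2980·(0.391)²/(32·0.354·132) = 0.3047 m/s.
Check: Re = ρVD/μ = 888·0.3047·0.391/0.354 = 298.8 < 2300, so the laminar assumption holds.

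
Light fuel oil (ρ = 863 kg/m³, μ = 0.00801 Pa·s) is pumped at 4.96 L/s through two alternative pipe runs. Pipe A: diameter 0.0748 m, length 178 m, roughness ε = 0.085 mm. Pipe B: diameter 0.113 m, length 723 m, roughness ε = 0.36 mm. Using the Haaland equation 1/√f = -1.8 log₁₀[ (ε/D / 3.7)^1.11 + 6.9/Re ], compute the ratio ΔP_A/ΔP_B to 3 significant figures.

ΔP_A/ΔP_B ≈ 1.64

Pipe A: V = Q/A = 0.00496/0.004394 = 1.129 m/s; Re = 9096; ε/D = 0.00114; Haaland → f = 0.03311; ΔP_A = f(L/D)(ρV²/2) = 4.331e+04 Pa.
Pipe B: V = Q/A = 0.00496/0.01003 = 0.4946 m/s; Re = 6021; ε/D = 0.00319; Haaland → f = 0.03904; ΔP_B = f(L/D)(ρV²/2) = 2.636e+04 Pa.
ΔP_A/ΔP_B = 4.331e+04/2.636e+04 = 1.64.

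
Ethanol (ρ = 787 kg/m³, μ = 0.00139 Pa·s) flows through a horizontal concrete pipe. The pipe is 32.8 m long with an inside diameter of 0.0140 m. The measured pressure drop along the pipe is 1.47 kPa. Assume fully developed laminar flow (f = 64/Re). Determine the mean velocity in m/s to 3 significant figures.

V ≈ 0.197 m/s

For laminar flow, f = 64/Re with Re = ρVD/μ, so Darcy-Weisbach reduces to ΔP = 32μLV/D². Solving for V: V = ΔP·D²/(32μL) = 1470·(0.014)²/(32·0.00139·32.8) = 0.1975 m/s.
Check: Re = ρVD/μ = 787·0.1975·0.014/0.00139 = 1565 < 2300, so the laminar assumption holds.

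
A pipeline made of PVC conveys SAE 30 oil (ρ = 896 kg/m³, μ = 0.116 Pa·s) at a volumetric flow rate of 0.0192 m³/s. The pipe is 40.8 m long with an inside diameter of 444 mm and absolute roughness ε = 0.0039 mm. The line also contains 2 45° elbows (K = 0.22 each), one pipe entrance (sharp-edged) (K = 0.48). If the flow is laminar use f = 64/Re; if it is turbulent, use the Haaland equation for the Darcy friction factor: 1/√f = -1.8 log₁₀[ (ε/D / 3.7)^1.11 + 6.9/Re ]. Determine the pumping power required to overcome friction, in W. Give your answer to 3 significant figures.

P ≈ 1.95 W

Cross-sectional area A = πD²/4 = π(0.444)²/4 = 0.1548 m²; mean velocity V = Q/A = 0.0192/0.1548 = 0.124 m/s.
Reynolds number Re = ρVD/μ = 896 · 0.124 · 0.444 / 0.116 = 425.3.
Re < 2300 → laminar flow, so f = 64/Re = 64/425.3 = 0.1505 (the turbulent correlation is not needed).
Total minor-loss coefficient ΣK = 2·0.22 + 1·0.48 = 0.92.
ΔP = [f·L/D + ΣK]·(ρV²/2) = [0.1505·40.8/0.444 + 0.92]·(896·0.124²/2) = [13.83 + 0.92]·6.889 = 101.6 Pa.
Pumping power P = QΔP = 0.0192·101.6 = 1.951 W = 1.95 W.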